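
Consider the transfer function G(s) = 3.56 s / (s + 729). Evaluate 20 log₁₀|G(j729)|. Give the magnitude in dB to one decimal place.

8.0 dB

|j729| = 729
|j729 + 729| = √(729² + 729²) = 1031
|G(j729)| = 3.56 × 729 / 1031 = 2.5173
20 log₁₀(2.5173) = 8.02 dB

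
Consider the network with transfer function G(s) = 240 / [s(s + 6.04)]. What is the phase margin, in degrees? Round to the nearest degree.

Gain crossover: |G(jω)| = 1 at ω ≈ 14.9 rad s⁻¹.
∠G(j14.9) = −90° − arctan(14.9/6.04) ≈ -157.95°
PM = 180° + (-157.95°) = 22.05°

22°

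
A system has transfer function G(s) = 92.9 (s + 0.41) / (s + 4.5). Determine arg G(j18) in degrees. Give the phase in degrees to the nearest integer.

13°

∠(j18 + 0.41) = arctan(18/0.41) = 88.70°
∠(j18 + 4.5) = arctan(18/4.5) = 75.96°
∠G(j18) = 88.70° − 75.96° = 12.73°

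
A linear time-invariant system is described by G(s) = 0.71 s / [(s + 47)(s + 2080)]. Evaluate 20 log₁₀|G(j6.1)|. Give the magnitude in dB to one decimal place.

-87.1 dB

|j6.1| = 6.1
|j6.1 + 47| = √(6.1² + 47²) = 47.39
|j6.1 + 2080| = √(6.1² + 2080²) = 2080
|G(j6.1)| = 0.71 × 6.1 / (47.39 × 2080) = 4.3934e-05
20 log₁₀(4.3934e-05) = -87.14 dB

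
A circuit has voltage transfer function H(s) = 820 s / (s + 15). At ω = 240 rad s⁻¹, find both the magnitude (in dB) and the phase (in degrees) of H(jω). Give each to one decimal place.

|H| = 58.3 dB, ∠H = 3.6°

|j240| = 240
|j240 + 15| = √(240² + 15²) = 240.5
|H(j240)| = 820 × 240 / 240.5 = 818.4
20 log₁₀(818.4) = 58.26 dB
∠(j240) = 90.00°
∠(j240 + 15) = arctan(240/15) = 86.42°
∠H(j240) = 90.00° − 86.42° = 3.58°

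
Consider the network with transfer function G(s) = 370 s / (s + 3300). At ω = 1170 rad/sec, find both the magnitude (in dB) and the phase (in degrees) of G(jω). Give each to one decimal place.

|j1170| = 1170
|j1170 + 3300| = √(1170² + 3300²) = 3501
|G(j1170)| = 370 × 1170 / 3501 = 123.64
20 log₁₀(123.64) = 41.84 dB
∠(j1170) = 90.00°
∠(j1170 + 3300) = arctan(1170/3300) = 19.52°
∠G(j1170) = 90.00° − 19.52° = 70.48°

|G| = 41.8 dB, ∠G = 70.5°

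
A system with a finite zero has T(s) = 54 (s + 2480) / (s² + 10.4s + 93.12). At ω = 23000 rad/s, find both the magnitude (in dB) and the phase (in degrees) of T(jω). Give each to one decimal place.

|j23000 + 2480| = √(23000² + 2480²) = 2.313e+04
|(j23000)² + 10.4(j23000) + 93.12| = |-5.29e+08 + j2.392e+05| = 5.29e+08
|T(j23000)| = 54 × 2.313e+04 / 5.29e+08 = 0.0023614
20 log₁₀(0.0023614) = -52.54 dB
∠(j23000 + 2480) = arctan(23000/2480) = 83.85°
∠[(j23000)² + 10.4(j23000) + 93.12] = ∠[-5.29e+08 + j2.392e+05] = 179.97°
∠T(j23000) = 83.85° − 179.97° = -96.13°

|T| = -52.5 dB, ∠T = -96.1°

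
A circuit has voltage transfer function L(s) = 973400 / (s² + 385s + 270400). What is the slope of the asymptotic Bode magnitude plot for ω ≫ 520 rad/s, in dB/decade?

-40 dB/decade

With 0 zeros and 2 poles, the high-frequency asymptotic slope is 20 × (0 − 2) = -40 dB/decade.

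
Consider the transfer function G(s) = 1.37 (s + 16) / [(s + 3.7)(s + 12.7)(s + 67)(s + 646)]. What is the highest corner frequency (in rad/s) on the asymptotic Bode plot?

Break frequencies occur at each pole and zero magnitude: 3.7 rad/s, 12.7 rad/s, 16 rad/s, 67 rad/s, 646 rad/s.
The highest is 646 rad/s.

646 rad/s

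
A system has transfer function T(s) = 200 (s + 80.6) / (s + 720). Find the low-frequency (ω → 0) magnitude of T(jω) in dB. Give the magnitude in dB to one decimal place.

T(0) = 200 × 80.6 / 720 = 22.389
20 log₁₀(22.389) = 27.00 dB

27.0 dB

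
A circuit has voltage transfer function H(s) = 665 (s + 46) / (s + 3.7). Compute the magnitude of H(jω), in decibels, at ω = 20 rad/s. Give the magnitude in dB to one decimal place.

64.3 dB

|j20 + 46| = √(20² + 46²) = 50.16
|j20 + 3.7| = √(20² + 3.7²) = 20.34
|H(j20)| = 665 × 50.16 / 20.34 = 1640
20 log₁₀(1640) = 64.30 dB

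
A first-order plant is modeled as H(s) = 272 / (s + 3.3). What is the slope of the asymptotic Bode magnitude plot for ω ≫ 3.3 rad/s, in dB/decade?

With 0 zeros and 1 pole, the high-frequency asymptotic slope is 20 × (0 − 1) = -20 dB/decade.

-20 dB/decade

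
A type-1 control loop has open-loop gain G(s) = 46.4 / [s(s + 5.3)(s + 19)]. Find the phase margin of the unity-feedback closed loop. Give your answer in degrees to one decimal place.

Gain crossover: |G(jω)| = 1 at ω ≈ 0.459 rad/s.
∠G(j0.459) = −90° − arctan(0.459/5.3) − arctan(0.459/19) ≈ -96.33°
PM = 180° + (-96.33°) = 83.67°

83.7°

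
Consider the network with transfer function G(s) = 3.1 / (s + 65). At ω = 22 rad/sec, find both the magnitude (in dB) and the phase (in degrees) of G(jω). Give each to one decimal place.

|G| = -26.9 dB, ∠G = -18.7 deg

|j22 + 65| = √(22² + 65²) = 68.62
|G(j22)| = 3.1 / 68.62 = 0.045175
20 log₁₀(0.045175) = -26.90 dB
∠(j22 + 65) = arctan(22/65) = 18.70°
∠G(j22) = −18.70° = -18.70°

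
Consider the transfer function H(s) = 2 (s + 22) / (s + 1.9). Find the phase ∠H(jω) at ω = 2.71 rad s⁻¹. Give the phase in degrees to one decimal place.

-47.9 deg

∠(j2.71 + 22) = arctan(2.71/22) = 7.02°
∠(j2.71 + 1.9) = arctan(2.71/1.9) = 54.97°
∠H(j2.71) = 7.02° − 54.97° = -47.94°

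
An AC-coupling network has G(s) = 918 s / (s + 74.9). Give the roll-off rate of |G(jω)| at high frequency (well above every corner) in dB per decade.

0 dB/decade

With 1 zero and 1 pole, the high-frequency asymptotic slope is 20 × (1 − 1) = 0 dB/decade.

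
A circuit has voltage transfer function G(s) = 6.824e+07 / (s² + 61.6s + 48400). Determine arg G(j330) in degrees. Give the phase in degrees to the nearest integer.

-161°

∠[(j330)² + 61.6(j330) + 48400] = ∠[-60500 + j20328] = 161.43°
∠G(j330) = −161.43° = -161.43°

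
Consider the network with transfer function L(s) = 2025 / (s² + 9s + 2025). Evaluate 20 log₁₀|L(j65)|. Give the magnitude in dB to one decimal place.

|(j65)² + 9(j65) + 2025| = |-2200 + j585| = 2276
|L(j65)| = 2025 / 2276 = 0.88954
20 log₁₀(0.88954) = -1.02 dB

-1.0 dB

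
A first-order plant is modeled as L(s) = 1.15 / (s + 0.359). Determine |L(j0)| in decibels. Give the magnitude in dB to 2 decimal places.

L(0) = 1.15 / 0.359 = 3.2033
20 log₁₀(3.2033) = 10.112 dB

10.11 dB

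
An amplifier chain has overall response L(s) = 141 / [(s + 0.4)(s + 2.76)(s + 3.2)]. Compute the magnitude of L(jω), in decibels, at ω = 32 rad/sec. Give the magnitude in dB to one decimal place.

|j32 + 0.4| = √(32² + 0.4²) = 32
|j32 + 2.76| = √(32² + 2.76²) = 32.12
|j32 + 3.2| = √(32² + 3.2²) = 32.16
|L(j32)| = 141 / (32 × 32.12 × 32.16) = 0.0042655
20 log₁₀(0.0042655) = -47.40 dB

-47.4 dB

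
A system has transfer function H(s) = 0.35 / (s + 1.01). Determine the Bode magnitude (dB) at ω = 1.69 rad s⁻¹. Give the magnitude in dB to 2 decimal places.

|j1.69 + 1.01| = √(1.69² + 1.01²) = 1.969
|H(j1.69)| = 0.35 / 1.969 = 0.17777
20 log₁₀(0.17777) = -15.003 dB

-15.00 dB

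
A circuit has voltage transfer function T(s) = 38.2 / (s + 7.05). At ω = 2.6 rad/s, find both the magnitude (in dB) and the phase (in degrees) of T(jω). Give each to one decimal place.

|T| = 14.1 dB, ∠T = -20.2 deg

|j2.6 + 7.05| = √(2.6² + 7.05²) = 7.514
|T(j2.6)| = 38.2 / 7.514 = 5.0837
20 log₁₀(5.0837) = 14.12 dB
∠(j2.6 + 7.05) = arctan(2.6/7.05) = 20.24°
∠T(j2.6) = −20.24° = -20.24°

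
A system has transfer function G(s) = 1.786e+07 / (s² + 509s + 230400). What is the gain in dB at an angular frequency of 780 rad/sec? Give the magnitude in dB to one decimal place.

|(j780)² + 509(j780) + 230400| = |-3.78e+05 + j3.9702e+05| = 5.482e+05
|G(j780)| = 1.786e+07 / 5.482e+05 = 32.58
20 log₁₀(32.58) = 30.26 dB

30.3 dB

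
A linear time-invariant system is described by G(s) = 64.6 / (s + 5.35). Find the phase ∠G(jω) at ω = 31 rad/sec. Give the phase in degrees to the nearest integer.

-80°

∠(j31 + 5.35) = arctan(31/5.35) = 80.21°
∠G(j31) = −80.21° = -80.21°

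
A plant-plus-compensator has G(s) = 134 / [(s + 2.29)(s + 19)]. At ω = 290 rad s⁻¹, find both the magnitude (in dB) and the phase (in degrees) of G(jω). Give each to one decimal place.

|j290 + 2.29| = √(290² + 2.29²) = 290
|j290 + 19| = √(290² + 19²) = 290.6
|G(j290)| = 134 / (290 × 290.6) = 0.0015899
20 log₁₀(0.0015899) = -55.97 dB
∠(j290 + 2.29) = arctan(290/2.29) = 89.55°
∠(j290 + 19) = arctan(290/19) = 86.25°
∠G(j290) = − (89.55° + 86.25°) = -175.80°

|G| = -56.0 dB, ∠G = -175.8°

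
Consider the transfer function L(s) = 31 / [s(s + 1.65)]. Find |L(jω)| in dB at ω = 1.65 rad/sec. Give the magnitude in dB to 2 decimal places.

|j1.65 + 1.65| = √(1.65² + 1.65²) = 2.333
|j1.65| = 1.65
|L(j1.65)| = 31 / (2.333 × 1.65) = 8.0515
20 log₁₀(8.0515) = 18.118 dB

18.12 dB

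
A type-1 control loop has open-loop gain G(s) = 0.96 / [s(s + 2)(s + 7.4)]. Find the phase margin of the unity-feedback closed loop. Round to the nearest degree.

Gain crossover: |G(jω)| = 1 at ω ≈ 0.0648 rad s⁻¹.
∠G(j0.0648) = −90° − arctan(0.0648/2) − arctan(0.0648/7.4) ≈ -92.36°
PM = 180° + (-92.36°) = 87.64°

88°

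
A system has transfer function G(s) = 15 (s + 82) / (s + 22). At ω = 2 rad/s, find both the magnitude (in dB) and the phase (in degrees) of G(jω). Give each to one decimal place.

|j2 + 82| = √(2² + 82²) = 82.02
|j2 + 22| = √(2² + 22²) = 22.09
|G(j2)| = 15 × 82.02 / 22.09 = 55.696
20 log₁₀(55.696) = 34.92 dB
∠(j2 + 82) = arctan(2/82) = 1.40°
∠(j2 + 22) = arctan(2/22) = 5.19°
∠G(j2) = 1.40° − 5.19° = -3.80°

|G| = 34.9 dB, ∠G = -3.8°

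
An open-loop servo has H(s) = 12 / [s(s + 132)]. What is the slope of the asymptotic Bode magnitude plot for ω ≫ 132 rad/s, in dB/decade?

With 0 zeros and 2 poles, the high-frequency asymptotic slope is 20 × (0 − 2) = -40 dB/decade.

-40 dB/decade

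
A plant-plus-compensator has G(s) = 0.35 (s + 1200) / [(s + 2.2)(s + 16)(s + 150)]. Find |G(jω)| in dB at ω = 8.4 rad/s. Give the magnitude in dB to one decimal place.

-35.0 dB

|j8.4 + 1200| = √(8.4² + 1200²) = 1200
|j8.4 + 2.2| = √(8.4² + 2.2²) = 8.683
|j8.4 + 16| = √(8.4² + 16²) = 18.07
|j8.4 + 150| = √(8.4² + 150²) = 150.2
|G(j8.4)| = 0.35 × 1200 / (8.683 × 18.07 × 150.2) = 0.017816
20 log₁₀(0.017816) = -34.98 dB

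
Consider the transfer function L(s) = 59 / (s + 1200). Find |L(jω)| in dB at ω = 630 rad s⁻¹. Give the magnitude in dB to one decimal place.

-27.2 dB

|j630 + 1200| = √(630² + 1200²) = 1355
|L(j630)| = 59 / 1355 = 0.043532
20 log₁₀(0.043532) = -27.22 dB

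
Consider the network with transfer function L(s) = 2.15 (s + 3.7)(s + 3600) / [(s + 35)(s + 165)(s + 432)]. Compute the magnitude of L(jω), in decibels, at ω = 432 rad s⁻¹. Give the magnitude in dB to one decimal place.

-31.2 dB

|j432 + 3.7| = √(432² + 3.7²) = 432
|j432 + 3600| = √(432² + 3600²) = 3626
|j432 + 35| = √(432² + 35²) = 433.4
|j432 + 165| = √(432² + 165²) = 462.4
|j432 + 432| = √(432² + 432²) = 610.9
|L(j432)| = 2.15 × 432 × 3626 / (433.4 × 462.4 × 610.9) = 0.027504
20 log₁₀(0.027504) = -31.21 dB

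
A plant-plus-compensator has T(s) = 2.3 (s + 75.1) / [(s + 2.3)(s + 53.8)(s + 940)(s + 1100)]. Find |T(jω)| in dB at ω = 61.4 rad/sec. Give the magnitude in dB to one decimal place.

|j61.4 + 75.1| = √(61.4² + 75.1²) = 97
|j61.4 + 2.3| = √(61.4² + 2.3²) = 61.44
|j61.4 + 53.8| = √(61.4² + 53.8²) = 81.64
|j61.4 + 940| = √(61.4² + 940²) = 942
|j61.4 + 1100| = √(61.4² + 1100²) = 1102
|T(j61.4)| = 2.3 × 97 / (61.44 × 81.64 × 942 × 1102) = 4.286e-08
20 log₁₀(4.286e-08) = -147.36 dB

-147.4 dB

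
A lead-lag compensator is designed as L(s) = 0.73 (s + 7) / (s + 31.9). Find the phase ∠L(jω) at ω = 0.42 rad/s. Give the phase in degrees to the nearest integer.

∠(j0.42 + 7) = arctan(0.42/7) = 3.43°
∠(j0.42 + 31.9) = arctan(0.42/31.9) = 0.75°
∠L(j0.42) = 3.43° − 0.75° = 2.68°

3°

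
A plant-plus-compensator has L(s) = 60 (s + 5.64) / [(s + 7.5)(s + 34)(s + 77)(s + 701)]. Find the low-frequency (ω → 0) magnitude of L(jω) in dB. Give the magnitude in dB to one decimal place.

-92.2 dB

L(0) = 60 × 5.64 / (7.5 × 34 × 77 × 701) = 2.4586e-05
20 log₁₀(2.4586e-05) = -92.19 dB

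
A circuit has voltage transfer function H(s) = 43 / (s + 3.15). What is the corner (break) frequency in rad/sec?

3.15 rad/sec

The single real pole at s = −3.15 gives a corner at ω = 3.15 rad/sec.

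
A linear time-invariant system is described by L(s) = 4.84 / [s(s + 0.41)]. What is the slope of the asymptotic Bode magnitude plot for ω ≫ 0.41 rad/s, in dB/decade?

With 0 zeros and 2 poles, the high-frequency asymptotic slope is 20 × (0 − 2) = -40 dB/decade.

-40 dB/decade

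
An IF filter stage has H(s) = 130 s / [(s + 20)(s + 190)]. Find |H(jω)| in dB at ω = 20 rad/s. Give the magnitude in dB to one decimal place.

-6.4 dB

|j20| = 20
|j20 + 20| = √(20² + 20²) = 28.28
|j20 + 190| = √(20² + 190²) = 191
|H(j20)| = 130 × 20 / (28.28 × 191) = 0.48115
20 log₁₀(0.48115) = -6.35 dB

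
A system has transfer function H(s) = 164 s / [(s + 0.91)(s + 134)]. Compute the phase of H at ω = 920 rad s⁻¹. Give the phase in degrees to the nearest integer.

-82°

∠(j920) = 90.00°
∠(j920 + 0.91) = arctan(920/0.91) = 89.94°
∠(j920 + 134) = arctan(920/134) = 81.71°
∠H(j920) = 90.00° − (89.94° + 81.71°) = -81.66°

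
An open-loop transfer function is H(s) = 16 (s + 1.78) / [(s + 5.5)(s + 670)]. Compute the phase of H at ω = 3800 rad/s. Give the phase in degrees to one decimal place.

∠(j3800 + 1.78) = arctan(3800/1.78) = 89.97°
∠(j3800 + 5.5) = arctan(3800/5.5) = 89.92°
∠(j3800 + 670) = arctan(3800/670) = 80.00°
∠H(j3800) = 89.97° − (89.92° + 80.00°) = -79.94°

-79.9°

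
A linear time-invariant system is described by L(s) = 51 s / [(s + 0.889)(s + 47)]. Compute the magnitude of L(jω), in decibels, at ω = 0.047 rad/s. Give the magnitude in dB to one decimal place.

|j0.047| = 0.047
|j0.047 + 0.889| = √(0.047² + 0.889²) = 0.8902
|j0.047 + 47| = √(0.047² + 47²) = 47
|L(j0.047)| = 51 × 0.047 / (0.8902 × 47) = 0.057288
20 log₁₀(0.057288) = -24.84 dB

-24.8 dB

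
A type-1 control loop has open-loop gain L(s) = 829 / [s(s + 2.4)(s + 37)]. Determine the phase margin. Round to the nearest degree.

Gain crossover: |L(jω)| = 1 at ω ≈ 4.42 rad/s.
∠L(j4.42) = −90° − arctan(4.42/2.4) − arctan(4.42/37) ≈ -158.32°
PM = 180° + (-158.32°) = 21.68°

22°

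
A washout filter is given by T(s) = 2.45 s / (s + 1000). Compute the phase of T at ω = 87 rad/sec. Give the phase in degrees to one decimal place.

85.0°

∠(j87) = 90.00°
∠(j87 + 1000) = arctan(87/1000) = 4.97°
∠T(j87) = 90.00° − 4.97° = 85.03°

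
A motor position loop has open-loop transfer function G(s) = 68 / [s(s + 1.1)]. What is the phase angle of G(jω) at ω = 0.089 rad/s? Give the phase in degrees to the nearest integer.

∠(j0.089 + 1.1) = arctan(0.089/1.1) = 4.63°
∠(j0.089) = 90.00°
∠G(j0.089) = − (4.63° + 90.00°) = -94.63°

-95°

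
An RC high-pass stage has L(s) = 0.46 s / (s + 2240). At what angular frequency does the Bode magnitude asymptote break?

The single real pole at s = −2240 gives a corner at ω = 2240 rad/s.

2240 rad/s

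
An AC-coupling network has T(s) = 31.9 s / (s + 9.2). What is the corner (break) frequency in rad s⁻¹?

The single real pole at s = −9.2 gives a corner at ω = 9.2 rad s⁻¹.

9.2 rad s⁻¹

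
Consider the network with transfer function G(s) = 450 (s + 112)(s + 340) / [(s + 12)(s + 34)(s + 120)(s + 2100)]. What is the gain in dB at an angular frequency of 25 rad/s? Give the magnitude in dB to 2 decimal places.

-24.67 dB

|j25 + 112| = √(25² + 112²) = 114.8
|j25 + 340| = √(25² + 340²) = 340.9
|j25 + 12| = √(25² + 12²) = 27.73
|j25 + 34| = √(25² + 34²) = 42.2
|j25 + 120| = √(25² + 120²) = 122.6
|j25 + 2100| = √(25² + 2100²) = 2100
|G(j25)| = 450 × 114.8 × 340.9 / (27.73 × 42.2 × 122.6 × 2100) = 0.058437
20 log₁₀(0.058437) = -24.666 dB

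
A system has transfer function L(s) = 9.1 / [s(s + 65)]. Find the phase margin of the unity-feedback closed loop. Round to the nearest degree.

90 deg

Gain crossover: |L(jω)| = 1 at ω ≈ 0.14 rad/s.
∠L(j0.14) = −90° − arctan(0.14/65) ≈ -90.12°
PM = 180° + (-90.12°) = 89.88°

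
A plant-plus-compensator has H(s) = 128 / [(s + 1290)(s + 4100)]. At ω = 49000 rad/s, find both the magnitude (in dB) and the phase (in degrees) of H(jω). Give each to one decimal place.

|H| = -145.5 dB, ∠H = -173.7 deg

|j49000 + 1290| = √(49000² + 1290²) = 4.902e+04
|j49000 + 4100| = √(49000² + 4100²) = 4.917e+04
|H(j49000)| = 128 / (4.902e+04 × 4.917e+04) = 5.3107e-08
20 log₁₀(5.3107e-08) = -145.50 dB
∠(j49000 + 1290) = arctan(49000/1290) = 88.49°
∠(j49000 + 4100) = arctan(49000/4100) = 85.22°
∠H(j49000) = − (88.49° + 85.22°) = -173.71°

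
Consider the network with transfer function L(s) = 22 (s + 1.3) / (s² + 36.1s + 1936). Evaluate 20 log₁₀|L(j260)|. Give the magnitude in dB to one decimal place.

|j260 + 1.3| = √(260² + 1.3²) = 260
|(j260)² + 36.1(j260) + 1936| = |-65664 + j9386| = 6.633e+04
|L(j260)| = 22 × 260 / 6.633e+04 = 0.086235
20 log₁₀(0.086235) = -21.29 dB

-21.3 dB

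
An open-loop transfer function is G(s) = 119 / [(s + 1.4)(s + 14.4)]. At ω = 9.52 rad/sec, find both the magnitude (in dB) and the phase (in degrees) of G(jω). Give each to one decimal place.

|j9.52 + 1.4| = √(9.52² + 1.4²) = 9.622
|j9.52 + 14.4| = √(9.52² + 14.4²) = 17.26
|G(j9.52)| = 119 / (9.622 × 17.26) = 0.71641
20 log₁₀(0.71641) = -2.90 dB
∠(j9.52 + 1.4) = arctan(9.52/1.4) = 81.63°
∠(j9.52 + 14.4) = arctan(9.52/14.4) = 33.47°
∠G(j9.52) = − (81.63° + 33.47°) = -115.10°

|G| = -2.9 dB, ∠G = -115.1°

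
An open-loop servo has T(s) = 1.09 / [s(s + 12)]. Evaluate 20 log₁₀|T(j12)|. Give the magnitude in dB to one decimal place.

-45.4 dB

|j12 + 12| = √(12² + 12²) = 16.97
|j12| = 12
|T(j12)| = 1.09 / (16.97 × 12) = 0.0053524
20 log₁₀(0.0053524) = -45.43 dB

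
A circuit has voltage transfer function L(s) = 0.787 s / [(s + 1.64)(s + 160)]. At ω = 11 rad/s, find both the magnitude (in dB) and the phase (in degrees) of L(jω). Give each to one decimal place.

|j11| = 11
|j11 + 1.64| = √(11² + 1.64²) = 11.12
|j11 + 160| = √(11² + 160²) = 160.4
|L(j11)| = 0.787 × 11 / (11.12 × 160.4) = 0.0048535
20 log₁₀(0.0048535) = -46.28 dB
∠(j11) = 90.00°
∠(j11 + 1.64) = arctan(11/1.64) = 81.52°
∠(j11 + 160) = arctan(11/160) = 3.93°
∠L(j11) = 90.00° − (81.52° + 3.93°) = 4.55°

|L| = -46.3 dB, ∠L = 4.5°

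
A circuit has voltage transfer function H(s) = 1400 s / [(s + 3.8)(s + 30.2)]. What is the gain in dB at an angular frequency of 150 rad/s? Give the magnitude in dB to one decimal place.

|j150| = 150
|j150 + 3.8| = √(150² + 3.8²) = 150
|j150 + 30.2| = √(150² + 30.2²) = 153
|H(j150)| = 1400 × 150 / (150 × 153) = 9.1468
20 log₁₀(9.1468) = 19.23 dB

19.2 dB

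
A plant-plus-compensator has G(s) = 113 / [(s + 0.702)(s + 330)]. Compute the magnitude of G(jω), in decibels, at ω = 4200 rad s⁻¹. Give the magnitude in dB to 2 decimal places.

|j4200 + 0.702| = √(4200² + 0.702²) = 4200
|j4200 + 330| = √(4200² + 330²) = 4213
|G(j4200)| = 113 / (4200 × 4213) = 6.3862e-06
20 log₁₀(6.3862e-06) = -103.895 dB

-103.90 dB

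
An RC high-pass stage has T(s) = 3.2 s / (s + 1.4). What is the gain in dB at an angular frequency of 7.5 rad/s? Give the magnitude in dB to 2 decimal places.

9.95 dB

|j7.5| = 7.5
|j7.5 + 1.4| = √(7.5² + 1.4²) = 7.63
|T(j7.5)| = 3.2 × 7.5 / 7.63 = 3.1457
20 log₁₀(3.1457) = 9.954 dB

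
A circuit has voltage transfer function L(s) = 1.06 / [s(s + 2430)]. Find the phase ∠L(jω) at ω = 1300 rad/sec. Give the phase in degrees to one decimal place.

-118.1°

∠(j1300 + 2430) = arctan(1300/2430) = 28.15°
∠(j1300) = 90.00°
∠L(j1300) = − (28.15° + 90.00°) = -118.15°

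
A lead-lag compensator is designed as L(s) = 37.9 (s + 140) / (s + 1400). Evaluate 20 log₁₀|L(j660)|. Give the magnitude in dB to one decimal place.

|j660 + 140| = √(660² + 140²) = 674.7
|j660 + 1400| = √(660² + 1400²) = 1548
|L(j660)| = 37.9 × 674.7 / 1548 = 16.521
20 log₁₀(16.521) = 24.36 dB

24.4 dB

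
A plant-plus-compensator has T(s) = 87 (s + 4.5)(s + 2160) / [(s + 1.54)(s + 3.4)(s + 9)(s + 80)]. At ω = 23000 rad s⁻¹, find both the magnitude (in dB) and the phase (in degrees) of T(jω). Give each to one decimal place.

|j23000 + 4.5| = √(23000² + 4.5²) = 2.3e+04
|j23000 + 2160| = √(23000² + 2160²) = 2.31e+04
|j23000 + 1.54| = √(23000² + 1.54²) = 2.3e+04
|j23000 + 3.4| = √(23000² + 3.4²) = 2.3e+04
|j23000 + 9| = √(23000² + 9²) = 2.3e+04
|j23000 + 80| = √(23000² + 80²) = 2.3e+04
|T(j23000)| = 87 × 2.3e+04 × 2.31e+04 / (2.3e+04 × 2.3e+04 × 2.3e+04 × 2.3e+04) = 1.6518e-07
20 log₁₀(1.6518e-07) = -135.64 dB
∠(j23000 + 4.5) = arctan(23000/4.5) = 89.99°
∠(j23000 + 2160) = arctan(23000/2160) = 84.63°
∠(j23000 + 1.54) = arctan(23000/1.54) = 90.00°
∠(j23000 + 3.4) = arctan(23000/3.4) = 89.99°
∠(j23000 + 9) = arctan(23000/9) = 89.98°
∠(j23000 + 80) = arctan(23000/80) = 89.80°
∠T(j23000) = 89.99° + 84.63° − (90.00° + 89.99° + 89.98° + 89.80°) = -185.14°

|T| = -135.6 dB, ∠T = -185.1 deg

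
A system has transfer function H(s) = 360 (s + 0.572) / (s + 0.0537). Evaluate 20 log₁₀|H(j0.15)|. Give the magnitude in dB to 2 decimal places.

62.52 dB

|j0.15 + 0.572| = √(0.15² + 0.572²) = 0.5913
|j0.15 + 0.0537| = √(0.15² + 0.0537²) = 0.1593
|H(j0.15)| = 360 × 0.5913 / 0.1593 = 1336.2
20 log₁₀(1336.2) = 62.517 dB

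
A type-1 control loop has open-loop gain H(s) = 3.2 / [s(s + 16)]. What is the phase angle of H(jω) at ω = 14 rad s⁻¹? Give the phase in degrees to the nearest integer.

∠(j14 + 16) = arctan(14/16) = 41.19°
∠(j14) = 90.00°
∠H(j14) = − (41.19° + 90.00°) = -131.19°

-131°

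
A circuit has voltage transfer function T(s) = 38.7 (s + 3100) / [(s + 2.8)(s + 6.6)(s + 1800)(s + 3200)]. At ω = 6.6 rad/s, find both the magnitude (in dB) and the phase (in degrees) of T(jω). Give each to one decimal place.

|T| = -70.1 dB, ∠T = -112.2°

|j6.6 + 3100| = √(6.6² + 3100²) = 3100
|j6.6 + 2.8| = √(6.6² + 2.8²) = 7.169
|j6.6 + 6.6| = √(6.6² + 6.6²) = 9.334
|j6.6 + 1800| = √(6.6² + 1800²) = 1800
|j6.6 + 3200| = √(6.6² + 3200²) = 3200
|T(j6.6)| = 38.7 × 3100 / (7.169 × 9.334 × 1800 × 3200) = 0.00031125
20 log₁₀(0.00031125) = -70.14 dB
∠(j6.6 + 3100) = arctan(6.6/3100) = 0.12°
∠(j6.6 + 2.8) = arctan(6.6/2.8) = 67.01°
∠(j6.6 + 6.6) = arctan(6.6/6.6) = 45.00°
∠(j6.6 + 1800) = arctan(6.6/1800) = 0.21°
∠(j6.6 + 3200) = arctan(6.6/3200) = 0.12°
∠T(j6.6) = 0.12° − (67.01° + 45.00° + 0.21° + 0.12°) = -112.22°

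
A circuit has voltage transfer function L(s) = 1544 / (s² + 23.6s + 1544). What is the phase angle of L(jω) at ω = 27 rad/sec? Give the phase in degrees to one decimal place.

∠[(j27)² + 23.6(j27) + 1544] = ∠[815 + j637.2] = 38.02°
∠L(j27) = −38.02° = -38.02°

-38.0°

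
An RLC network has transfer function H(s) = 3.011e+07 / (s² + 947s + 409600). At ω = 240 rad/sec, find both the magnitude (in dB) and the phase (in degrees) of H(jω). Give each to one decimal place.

|H| = 37.1 dB, ∠H = -32.8°

|(j240)² + 947(j240) + 409600| = |3.52e+05 + j2.2728e+05| = 4.19e+05
|H(j240)| = 3.011e+07 / 4.19e+05 = 71.862
20 log₁₀(71.862) = 37.13 dB
∠[(j240)² + 947(j240) + 409600] = ∠[3.52e+05 + j2.2728e+05] = 32.85°
∠H(j240) = −32.85° = -32.85°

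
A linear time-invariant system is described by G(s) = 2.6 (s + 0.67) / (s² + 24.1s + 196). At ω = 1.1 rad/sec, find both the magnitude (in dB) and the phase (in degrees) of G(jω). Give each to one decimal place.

|G| = -35.4 dB, ∠G = 50.9°

|j1.1 + 0.67| = √(1.1² + 0.67²) = 1.288
|(j1.1)² + 24.1(j1.1) + 196| = |194.79 + j26.51| = 196.6
|G(j1.1)| = 2.6 × 1.288 / 196.6 = 0.017035
20 log₁₀(0.017035) = -35.37 dB
∠(j1.1 + 0.67) = arctan(1.1/0.67) = 58.65°
∠[(j1.1)² + 24.1(j1.1) + 196] = ∠[194.79 + j26.51] = 7.75°
∠G(j1.1) = 58.65° − 7.75° = 50.90°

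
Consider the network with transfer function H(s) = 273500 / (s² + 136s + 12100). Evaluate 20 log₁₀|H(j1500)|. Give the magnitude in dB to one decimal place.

-18.3 dB

|(j1500)² + 136(j1500) + 12100| = |-2.2379e+06 + j2.04e+05| = 2.247e+06
|H(j1500)| = 273500 / 2.247e+06 = 0.12171
20 log₁₀(0.12171) = -18.29 dB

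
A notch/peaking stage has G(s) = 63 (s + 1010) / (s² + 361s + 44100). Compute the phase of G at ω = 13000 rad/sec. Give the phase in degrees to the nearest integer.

∠(j13000 + 1010) = arctan(13000/1010) = 85.56°
∠[(j13000)² + 361(j13000) + 44100] = ∠[-1.6896e+08 + j4.693e+06] = 178.41°
∠G(j13000) = 85.56° − 178.41° = -92.85°

-93°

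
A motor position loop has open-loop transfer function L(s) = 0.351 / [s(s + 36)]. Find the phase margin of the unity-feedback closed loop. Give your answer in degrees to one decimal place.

Gain crossover: |L(jω)| = 1 at ω ≈ 0.00975 rad s⁻¹.
∠L(j0.00975) = −90° − arctan(0.00975/36) ≈ -90.02°
PM = 180° + (-90.02°) = 89.98°

90.0°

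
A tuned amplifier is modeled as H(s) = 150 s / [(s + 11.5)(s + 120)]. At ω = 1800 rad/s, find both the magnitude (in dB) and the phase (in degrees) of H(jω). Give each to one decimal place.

|j1800| = 1800
|j1800 + 11.5| = √(1800² + 11.5²) = 1800
|j1800 + 120| = √(1800² + 120²) = 1804
|H(j1800)| = 150 × 1800 / (1800 × 1804) = 0.083147
20 log₁₀(0.083147) = -21.60 dB
∠(j1800) = 90.00°
∠(j1800 + 11.5) = arctan(1800/11.5) = 89.63°
∠(j1800 + 120) = arctan(1800/120) = 86.19°
∠H(j1800) = 90.00° − (89.63° + 86.19°) = -85.82°

|H| = -21.6 dB, ∠H = -85.8°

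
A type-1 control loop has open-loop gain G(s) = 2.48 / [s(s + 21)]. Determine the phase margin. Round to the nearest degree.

Gain crossover: |G(jω)| = 1 at ω ≈ 0.118 rad/s.
∠G(j0.118) = −90° − arctan(0.118/21) ≈ -90.32°
PM = 180° + (-90.32°) = 89.68°

90°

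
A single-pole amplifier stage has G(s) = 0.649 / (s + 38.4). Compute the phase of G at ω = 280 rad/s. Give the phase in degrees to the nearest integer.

∠(j280 + 38.4) = arctan(280/38.4) = 82.19°
∠G(j280) = −82.19° = -82.19°

-82°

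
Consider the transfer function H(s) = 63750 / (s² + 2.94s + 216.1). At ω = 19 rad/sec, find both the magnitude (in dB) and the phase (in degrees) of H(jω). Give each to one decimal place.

|H| = 52.3 dB, ∠H = -158.9 deg

|(j19)² + 2.94(j19) + 216.1| = |-144.9 + j55.86| = 155.3
|H(j19)| = 63750 / 155.3 = 410.51
20 log₁₀(410.51) = 52.27 dB
∠[(j19)² + 2.94(j19) + 216.1] = ∠[-144.9 + j55.86] = 158.92°
∠H(j19) = −158.92° = -158.92°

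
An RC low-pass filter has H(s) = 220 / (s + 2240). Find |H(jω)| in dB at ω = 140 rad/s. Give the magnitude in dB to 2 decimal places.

-20.17 dB

|j140 + 2240| = √(140² + 2240²) = 2244
|H(j140)| = 220 / 2244 = 0.098023
20 log₁₀(0.098023) = -20.173 dB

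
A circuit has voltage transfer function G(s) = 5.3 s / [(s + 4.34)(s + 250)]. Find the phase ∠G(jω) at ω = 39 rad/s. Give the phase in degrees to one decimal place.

-2.5°

∠(j39) = 90.00°
∠(j39 + 4.34) = arctan(39/4.34) = 83.65°
∠(j39 + 250) = arctan(39/250) = 8.87°
∠G(j39) = 90.00° − (83.65° + 8.87°) = -2.52°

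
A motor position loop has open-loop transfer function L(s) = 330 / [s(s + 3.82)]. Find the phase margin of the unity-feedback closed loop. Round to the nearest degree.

Gain crossover: |L(jω)| = 1 at ω ≈ 18 rad/s.
∠L(j18) = −90° − arctan(18/3.82) ≈ -168.00°
PM = 180° + (-168.00°) = 12.00°

12°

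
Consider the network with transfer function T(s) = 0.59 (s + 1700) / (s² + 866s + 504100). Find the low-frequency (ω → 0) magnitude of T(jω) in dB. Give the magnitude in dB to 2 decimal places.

-54.02 dB

T(0) = 0.59 × 1700 / 504100 = 0.0019897
20 log₁₀(0.0019897) = -54.024 dB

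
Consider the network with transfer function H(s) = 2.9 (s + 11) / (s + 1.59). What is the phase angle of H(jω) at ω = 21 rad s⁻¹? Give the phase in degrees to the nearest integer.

∠(j21 + 11) = arctan(21/11) = 62.35°
∠(j21 + 1.59) = arctan(21/1.59) = 85.67°
∠H(j21) = 62.35° − 85.67° = -23.32°

-23 deg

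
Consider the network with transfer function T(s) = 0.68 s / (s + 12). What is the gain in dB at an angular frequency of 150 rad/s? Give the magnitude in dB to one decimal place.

-3.4 dB

|j150| = 150
|j150 + 12| = √(150² + 12²) = 150.5
|T(j150)| = 0.68 × 150 / 150.5 = 0.67783
20 log₁₀(0.67783) = -3.38 dB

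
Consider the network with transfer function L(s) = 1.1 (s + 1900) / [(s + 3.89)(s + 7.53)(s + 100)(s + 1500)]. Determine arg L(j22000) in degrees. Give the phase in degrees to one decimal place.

∠(j22000 + 1900) = arctan(22000/1900) = 85.06°
∠(j22000 + 3.89) = arctan(22000/3.89) = 89.99°
∠(j22000 + 7.53) = arctan(22000/7.53) = 89.98°
∠(j22000 + 100) = arctan(22000/100) = 89.74°
∠(j22000 + 1500) = arctan(22000/1500) = 86.10°
∠L(j22000) = 85.06° − (89.99° + 89.98° + 89.74° + 86.10°) = -270.75°

-270.7°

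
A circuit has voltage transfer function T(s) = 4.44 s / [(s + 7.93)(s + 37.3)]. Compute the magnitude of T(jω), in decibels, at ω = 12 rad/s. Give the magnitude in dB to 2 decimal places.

|j12| = 12
|j12 + 7.93| = √(12² + 7.93²) = 14.38
|j12 + 37.3| = √(12² + 37.3²) = 39.18
|T(j12)| = 4.44 × 12 / (14.38 × 39.18) = 0.094538
20 log₁₀(0.094538) = -20.488 dB

-20.49 dB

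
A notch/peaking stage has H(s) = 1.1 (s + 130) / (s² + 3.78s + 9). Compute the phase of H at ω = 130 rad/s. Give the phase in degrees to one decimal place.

∠(j130 + 130) = arctan(130/130) = 45.00°
∠[(j130)² + 3.78(j130) + 9] = ∠[-16891 + j491.4] = 178.33°
∠H(j130) = 45.00° − 178.33° = -133.33°

-133.3°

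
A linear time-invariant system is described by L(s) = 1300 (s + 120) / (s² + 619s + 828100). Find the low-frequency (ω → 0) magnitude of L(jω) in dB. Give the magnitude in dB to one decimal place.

L(0) = 1300 × 120 / 828100 = 0.18838
20 log₁₀(0.18838) = -14.50 dB

-14.5 dB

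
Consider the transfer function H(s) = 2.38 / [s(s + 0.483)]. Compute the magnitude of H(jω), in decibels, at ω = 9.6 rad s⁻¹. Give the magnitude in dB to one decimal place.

|j9.6 + 0.483| = √(9.6² + 0.483²) = 9.612
|j9.6| = 9.6
|H(j9.6)| = 2.38 / (9.612 × 9.6) = 0.025792
20 log₁₀(0.025792) = -31.77 dB

-31.8 dB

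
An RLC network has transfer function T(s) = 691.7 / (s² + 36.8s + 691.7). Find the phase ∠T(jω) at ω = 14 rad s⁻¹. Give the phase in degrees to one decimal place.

-46.1°

∠[(j14)² + 36.8(j14) + 691.7] = ∠[495.7 + j515.2] = 46.11°
∠T(j14) = −46.11° = -46.11°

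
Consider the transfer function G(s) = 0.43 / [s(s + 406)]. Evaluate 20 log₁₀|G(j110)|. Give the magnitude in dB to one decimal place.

-100.6 dB

|j110 + 406| = √(110² + 406²) = 420.6
|j110| = 110
|G(j110)| = 0.43 / (420.6 × 110) = 9.2933e-06
20 log₁₀(9.2933e-06) = -100.64 dB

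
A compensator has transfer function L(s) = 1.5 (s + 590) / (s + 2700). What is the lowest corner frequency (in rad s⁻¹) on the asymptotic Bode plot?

Break frequencies occur at each pole and zero magnitude: 590 rad s⁻¹, 2700 rad s⁻¹.
The lowest is 590 rad s⁻¹.

590 rad s⁻¹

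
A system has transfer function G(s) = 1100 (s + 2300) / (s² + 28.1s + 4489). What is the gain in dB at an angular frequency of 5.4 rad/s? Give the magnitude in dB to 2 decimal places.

|j5.4 + 2300| = √(5.4² + 2300²) = 2300
|(j5.4)² + 28.1(j5.4) + 4489| = |4459.8 + j151.74| = 4462
|G(j5.4)| = 1100 × 2300 / 4462 = 566.96
20 log₁₀(566.96) = 55.071 dB

55.07 dB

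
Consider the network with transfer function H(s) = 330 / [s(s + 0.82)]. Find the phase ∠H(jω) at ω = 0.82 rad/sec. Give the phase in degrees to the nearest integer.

∠(j0.82 + 0.82) = arctan(0.82/0.82) = 45.00°
∠(j0.82) = 90.00°
∠H(j0.82) = − (45.00° + 90.00°) = -135.00°

-135°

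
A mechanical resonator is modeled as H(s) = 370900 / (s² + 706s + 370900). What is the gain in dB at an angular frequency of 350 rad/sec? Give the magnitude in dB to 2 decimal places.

|(j350)² + 706(j350) + 370900| = |2.484e+05 + j2.471e+05| = 3.504e+05
|H(j350)| = 370900 / 3.504e+05 = 1.0586
20 log₁₀(1.0586) = 0.495 dB

0.49 dB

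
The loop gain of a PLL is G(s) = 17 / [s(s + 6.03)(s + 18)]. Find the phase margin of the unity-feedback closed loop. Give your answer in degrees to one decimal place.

88.0°

Gain crossover: |G(jω)| = 1 at ω ≈ 0.157 rad/s.
∠G(j0.157) = −90° − arctan(0.157/6.03) − arctan(0.157/18) ≈ -91.99°
PM = 180° + (-91.99°) = 88.01°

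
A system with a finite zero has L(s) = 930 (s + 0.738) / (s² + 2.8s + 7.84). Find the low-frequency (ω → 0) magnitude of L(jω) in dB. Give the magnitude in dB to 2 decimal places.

L(0) = 930 × 0.738 / 7.84 = 87.543
20 log₁₀(87.543) = 38.844 dB

38.84 dB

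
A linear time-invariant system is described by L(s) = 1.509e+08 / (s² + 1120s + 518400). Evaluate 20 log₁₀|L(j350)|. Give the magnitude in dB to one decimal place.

|(j350)² + 1120(j350) + 518400| = |3.959e+05 + j3.92e+05| = 5.571e+05
|L(j350)| = 1.509e+08 / 5.571e+05 = 270.85
20 log₁₀(270.85) = 48.65 dB

48.7 dB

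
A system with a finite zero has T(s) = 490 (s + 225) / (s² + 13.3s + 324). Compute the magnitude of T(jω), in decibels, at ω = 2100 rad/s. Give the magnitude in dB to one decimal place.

-12.6 dB

|j2100 + 225| = √(2100² + 225²) = 2112
|(j2100)² + 13.3(j2100) + 324| = |-4.4097e+06 + j27930| = 4.41e+06
|T(j2100)| = 490 × 2112 / 4.41e+06 = 0.23468
20 log₁₀(0.23468) = -12.59 dB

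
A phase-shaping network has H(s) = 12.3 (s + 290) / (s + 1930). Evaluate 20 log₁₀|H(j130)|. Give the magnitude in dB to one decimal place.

6.1 dB

|j130 + 290| = √(130² + 290²) = 317.8
|j130 + 1930| = √(130² + 1930²) = 1934
|H(j130)| = 12.3 × 317.8 / 1934 = 2.0208
20 log₁₀(2.0208) = 6.11 dB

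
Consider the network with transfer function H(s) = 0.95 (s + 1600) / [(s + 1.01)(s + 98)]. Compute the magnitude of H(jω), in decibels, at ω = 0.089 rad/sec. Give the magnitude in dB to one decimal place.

23.7 dB

|j0.089 + 1600| = √(0.089² + 1600²) = 1600
|j0.089 + 1.01| = √(0.089² + 1.01²) = 1.014
|j0.089 + 98| = √(0.089² + 98²) = 98
|H(j0.089)| = 0.95 × 1600 / (1.014 × 98) = 15.297
20 log₁₀(15.297) = 23.69 dB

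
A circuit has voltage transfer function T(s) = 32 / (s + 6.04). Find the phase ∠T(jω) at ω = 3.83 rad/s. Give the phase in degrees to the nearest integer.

-32 deg

∠(j3.83 + 6.04) = arctan(3.83/6.04) = 32.38°
∠T(j3.83) = −32.38° = -32.38°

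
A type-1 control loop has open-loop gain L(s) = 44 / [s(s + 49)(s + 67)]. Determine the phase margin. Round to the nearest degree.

Gain crossover: |L(jω)| = 1 at ω ≈ 0.0134 rad/s.
∠L(j0.0134) = −90° − arctan(0.0134/49) − arctan(0.0134/67) ≈ -90.03°
PM = 180° + (-90.03°) = 89.97°

90°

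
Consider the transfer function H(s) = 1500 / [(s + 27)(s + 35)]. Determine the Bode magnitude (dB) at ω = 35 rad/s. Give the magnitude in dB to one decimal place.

-3.3 dB

|j35 + 27| = √(35² + 27²) = 44.2
|j35 + 35| = √(35² + 35²) = 49.5
|H(j35)| = 1500 / (44.2 × 49.5) = 0.68556
20 log₁₀(0.68556) = -3.28 dB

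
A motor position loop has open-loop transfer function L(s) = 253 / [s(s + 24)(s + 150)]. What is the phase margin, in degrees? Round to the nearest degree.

Gain crossover: |L(jω)| = 1 at ω ≈ 0.0703 rad/s.
∠L(j0.0703) = −90° − arctan(0.0703/24) − arctan(0.0703/150) ≈ -90.19°
PM = 180° + (-90.19°) = 89.81°

90°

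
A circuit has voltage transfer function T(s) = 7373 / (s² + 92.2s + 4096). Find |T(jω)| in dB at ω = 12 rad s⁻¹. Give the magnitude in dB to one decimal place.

5.1 dB

|(j12)² + 92.2(j12) + 4096| = |3952 + j1106.4| = 4104
|T(j12)| = 7373 / 4104 = 1.7966
20 log₁₀(1.7966) = 5.09 dB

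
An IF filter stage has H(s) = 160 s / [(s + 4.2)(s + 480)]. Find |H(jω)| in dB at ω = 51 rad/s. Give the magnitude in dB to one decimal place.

-9.6 dB

|j51| = 51
|j51 + 4.2| = √(51² + 4.2²) = 51.17
|j51 + 480| = √(51² + 480²) = 482.7
|H(j51)| = 160 × 51 / (51.17 × 482.7) = 0.33035
20 log₁₀(0.33035) = -9.62 dB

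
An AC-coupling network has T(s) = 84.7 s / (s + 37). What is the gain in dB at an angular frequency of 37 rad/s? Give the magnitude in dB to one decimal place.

35.5 dB

|j37| = 37
|j37 + 37| = √(37² + 37²) = 52.33
|T(j37)| = 84.7 × 37 / 52.33 = 59.892
20 log₁₀(59.892) = 35.55 dB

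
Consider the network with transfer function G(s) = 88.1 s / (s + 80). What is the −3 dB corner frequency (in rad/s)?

For a single-pole high-pass, the −3 dB point is at the pole: ω = 80 rad/s.

80 rad/s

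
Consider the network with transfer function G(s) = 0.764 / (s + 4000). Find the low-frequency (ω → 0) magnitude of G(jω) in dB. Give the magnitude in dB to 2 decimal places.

G(0) = 0.764 / 4000 = 0.000191
20 log₁₀(0.000191) = -74.379 dB

-74.38 dB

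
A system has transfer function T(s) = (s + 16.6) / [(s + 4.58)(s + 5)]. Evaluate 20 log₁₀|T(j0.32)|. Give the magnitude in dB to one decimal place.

|j0.32 + 16.6| = √(0.32² + 16.6²) = 16.6
|j0.32 + 4.58| = √(0.32² + 4.58²) = 4.591
|j0.32 + 5| = √(0.32² + 5²) = 5.01
|T(j0.32)| = 1 × 16.6 / (4.591 × 5.01) = 0.72179
20 log₁₀(0.72179) = -2.83 dB

-2.8 dB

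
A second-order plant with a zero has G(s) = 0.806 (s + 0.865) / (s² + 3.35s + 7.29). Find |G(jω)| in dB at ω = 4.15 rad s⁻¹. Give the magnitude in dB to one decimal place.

|j4.15 + 0.865| = √(4.15² + 0.865²) = 4.239
|(j4.15)² + 3.35(j4.15) + 7.29| = |-9.9325 + j13.903| = 17.09
|G(j4.15)| = 0.806 × 4.239 / 17.09 = 0.19997
20 log₁₀(0.19997) = -13.98 dB

-14.0 dB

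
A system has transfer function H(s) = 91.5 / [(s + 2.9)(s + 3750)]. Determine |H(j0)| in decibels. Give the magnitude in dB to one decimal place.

-41.5 dB

H(0) = 91.5 / (2.9 × 3750) = 0.0084138
20 log₁₀(0.0084138) = -41.50 dB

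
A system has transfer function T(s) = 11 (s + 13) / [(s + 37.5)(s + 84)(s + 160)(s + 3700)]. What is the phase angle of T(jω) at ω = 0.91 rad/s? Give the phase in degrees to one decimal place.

∠(j0.91 + 13) = arctan(0.91/13) = 4.00°
∠(j0.91 + 37.5) = arctan(0.91/37.5) = 1.39°
∠(j0.91 + 84) = arctan(0.91/84) = 0.62°
∠(j0.91 + 160) = arctan(0.91/160) = 0.33°
∠(j0.91 + 3700) = arctan(0.91/3700) = 0.01°
∠T(j0.91) = 4.00° − (1.39° + 0.62° + 0.33° + 0.01°) = 1.65°

1.7°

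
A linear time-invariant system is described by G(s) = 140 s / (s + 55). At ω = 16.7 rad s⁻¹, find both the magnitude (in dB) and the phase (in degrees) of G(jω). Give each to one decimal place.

|G| = 32.2 dB, ∠G = 73.1°

|j16.7| = 16.7
|j16.7 + 55| = √(16.7² + 55²) = 57.48
|G(j16.7)| = 140 × 16.7 / 57.48 = 40.675
20 log₁₀(40.675) = 32.19 dB
∠(j16.7) = 90.00°
∠(j16.7 + 55) = arctan(16.7/55) = 16.89°
∠G(j16.7) = 90.00° − 16.89° = 73.11°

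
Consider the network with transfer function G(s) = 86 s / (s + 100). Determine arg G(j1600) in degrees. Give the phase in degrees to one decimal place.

3.6°

∠(j1600) = 90.00°
∠(j1600 + 100) = arctan(1600/100) = 86.42°
∠G(j1600) = 90.00° − 86.42° = 3.58°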